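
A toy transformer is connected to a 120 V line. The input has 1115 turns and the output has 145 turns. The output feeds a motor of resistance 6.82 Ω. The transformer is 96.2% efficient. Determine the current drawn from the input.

V_out = 120 × 145/1115 = 15.605 V.
I_out = V_out/R = 15.605/6.82 = 2.2882 A.
P_out = V_out I_out = 15.605 × 2.2882 = 35.708 W.
P_in = P_out/η = 35.708/0.962 = 37.118 W.
I_in = P_in/V_in = 37.118/120 = 0.309 A.

I_in ≈ 0.309 A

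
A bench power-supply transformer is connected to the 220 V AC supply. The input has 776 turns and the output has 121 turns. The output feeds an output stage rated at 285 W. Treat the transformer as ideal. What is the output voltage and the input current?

V_out = V_in × N_out/N_in = 220 × 121/776 = 34.304 V.
I_out = P/V_out = 285/34.304 = 8.3080 A.
I_in = I_out × N_out/N_in = 8.3080 × 121/776 = 1.30 A.

V_out ≈ 34.3 V, I_in ≈ 1.30 A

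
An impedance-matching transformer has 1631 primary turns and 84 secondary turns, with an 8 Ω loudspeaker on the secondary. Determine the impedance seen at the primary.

Z_p = (N_p/N_s)² × Z_s = (1631/84)² × 8 = 3020 Ω.

Z_p ≈ 3020 Ω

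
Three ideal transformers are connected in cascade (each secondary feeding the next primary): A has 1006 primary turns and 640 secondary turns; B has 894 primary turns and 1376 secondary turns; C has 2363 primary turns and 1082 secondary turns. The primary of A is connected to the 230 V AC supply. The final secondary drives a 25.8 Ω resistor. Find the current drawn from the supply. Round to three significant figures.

I_supply ≈ 1.79 A

Secondary of A: V = 230.00 × 640/1006 = 146.32 V.
Secondary of B: V = 146.32 × 1376/894 = 225.21 V.
Secondary of C: V = 225.21 × 1082/2363 = 103.12 V.
I_load = 103.12/25.8 = 3.9970 A, so P_out = 103.12 × 3.9970 = 412.18 W.
All ideal ⇒ P_in = P_out, so I_supply = 412.18/230 = 1.79 A.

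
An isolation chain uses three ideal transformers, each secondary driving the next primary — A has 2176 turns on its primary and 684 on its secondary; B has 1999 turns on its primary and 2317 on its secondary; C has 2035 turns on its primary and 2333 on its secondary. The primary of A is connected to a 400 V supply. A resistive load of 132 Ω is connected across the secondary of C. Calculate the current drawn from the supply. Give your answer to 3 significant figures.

I_supply ≈ 0.529 A

After A: V = 400.00 × 684/2176 = 125.74 V.
After B: V = 125.74 × 2317/1999 = 145.74 V.
After C: V = 145.74 × 2333/2035 = 167.08 V.
I_load = 167.08/132 = 1.2657 A, so P_out = 167.08 × 1.2657 = 211.48 W.
All ideal ⇒ P_in = P_out, so I_supply = 211.48/400 = 0.529 A.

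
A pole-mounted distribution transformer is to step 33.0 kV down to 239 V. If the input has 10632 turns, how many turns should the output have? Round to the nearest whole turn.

N_out = 77 turns

N_out/N_in = V_out/V_in, so N_out = 10632 × 239/33000 = 77.0 ≈ 77 turns.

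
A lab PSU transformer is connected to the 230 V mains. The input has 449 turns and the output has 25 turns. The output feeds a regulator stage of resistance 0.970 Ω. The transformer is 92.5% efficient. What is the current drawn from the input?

V_out = 230 × 25/449 = 12.806 V.
I_out = V_out/R = 12.806/0.970 = 13.202 A.
P_out = V_out I_out = 12.806 × 13.202 = 169.07 W.
P_in = P_out/η = 169.07/0.925 = 182.78 W.
I_in = P_in/V_in = 182.78/230 = 0.795 A.

I_in ≈ 0.795 A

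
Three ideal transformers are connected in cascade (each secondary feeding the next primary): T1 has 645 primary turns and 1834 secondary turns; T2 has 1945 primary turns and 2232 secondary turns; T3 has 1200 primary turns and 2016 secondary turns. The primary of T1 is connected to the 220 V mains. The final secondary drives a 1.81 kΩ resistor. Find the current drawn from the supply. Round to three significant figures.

I_supply ≈ 3.65 A

After T1: V = 220.00 × 1834/645 = 625.55 V.
After T2: V = 625.55 × 2232/1945 = 717.86 V.
After T3: V = 717.86 × 2016/1200 = 1206.0 V.
I_load = 1206.0/1810 = 0.66630 A, so P_out = 1206.0 × 0.66630 = 803.55 W.
All ideal ⇒ P_in = P_out, so I_supply = 803.55/220 = 3.65 A.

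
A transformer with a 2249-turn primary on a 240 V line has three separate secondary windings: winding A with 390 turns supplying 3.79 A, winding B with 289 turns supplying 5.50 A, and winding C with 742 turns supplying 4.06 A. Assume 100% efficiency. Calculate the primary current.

I_p ≈ 2.70 A

V_A = 240 × 390/2249 = 41.618 V; V_B = 240 × 289/2249 = 30.840 V; V_C = 240 × 742/2249 = 79.182 V.
P_out = V_A I_A + V_B I_B + V_C I_C = 41.618×3.79 + 30.840×5.50 + 79.182×4.06 = 157.73 + 169.62 + 321.48 = 648.83 W.
Ideal ⇒ P_in = P_out, so I_p = P_out/V_p = 648.83/240 = 2.70 A.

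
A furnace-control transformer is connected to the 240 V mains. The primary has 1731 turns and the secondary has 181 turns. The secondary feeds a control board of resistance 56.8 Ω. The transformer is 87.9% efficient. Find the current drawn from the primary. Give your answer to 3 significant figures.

V_s = 240 × 181/1731 = 25.095 V.
I_s = V_s/R = 25.095/56.8 = 0.44182 A.
P_out = V_s I_s = 25.095 × 0.44182 = 11.088 W.
P_in = P_out/η = 11.088/0.879 = 12.614 W.
I_p = P_in/V_p = 12.614/240 = 0.0526 A.

I_p ≈ 0.0526 A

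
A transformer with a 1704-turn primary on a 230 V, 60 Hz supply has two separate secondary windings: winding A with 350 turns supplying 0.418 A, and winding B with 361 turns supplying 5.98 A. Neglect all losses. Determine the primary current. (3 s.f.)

V_A = 230 × 350/1704 = 47.242 V; V_B = 230 × 361/1704 = 48.727 V.
P_out = V_A I_A + V_B I_B = 47.242×0.418 + 48.727×5.98 = 19.747 + 291.38 = 311.13 W.
Ideal ⇒ P_in = P_out, so I_p = P_out/V_p = 311.13/230 = 1.35 A.

I_p ≈ 1.35 A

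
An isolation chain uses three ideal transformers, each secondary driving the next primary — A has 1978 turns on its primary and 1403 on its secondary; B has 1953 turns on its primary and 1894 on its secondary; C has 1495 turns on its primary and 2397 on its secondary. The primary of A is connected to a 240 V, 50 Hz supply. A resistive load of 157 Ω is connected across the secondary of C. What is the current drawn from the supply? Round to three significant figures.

I_supply ≈ 1.86 A

Secondary of A: V = 240.00 × 1403/1978 = 170.23 V.
Secondary of B: V = 170.23 × 1894/1953 = 165.09 V.
Secondary of C: V = 165.09 × 2397/1495 = 264.70 V.
I_load = 264.70/157 = 1.6860 A, so P_out = 264.70 × 1.6860 = 446.27 W.
All ideal ⇒ P_in = P_out, so I_supply = 446.27/240 = 1.86 A.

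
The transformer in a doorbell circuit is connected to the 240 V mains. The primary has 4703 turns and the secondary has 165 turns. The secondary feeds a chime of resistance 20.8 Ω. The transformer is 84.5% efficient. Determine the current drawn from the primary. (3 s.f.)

V_s = 240 × 165/4703 = 8.4202 V.
I_s = V_s/R = 8.4202/20.8 = 0.40482 A.
P_out = V_s I_s = 8.4202 × 0.40482 = 3.4086 W.
P_in = P_out/η = 3.4086/0.845 = 4.0339 W.
I_p = P_in/V_p = 4.0339/240 = 0.0168 A.

I_p ≈ 0.0168 A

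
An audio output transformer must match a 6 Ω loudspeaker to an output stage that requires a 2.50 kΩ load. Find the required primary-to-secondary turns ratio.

N_p/N_s ≈ 20.4

Z_p/Z_s = (N_p/N_s)², so N_p/N_s = √(2500/6) = √417 = 20.4.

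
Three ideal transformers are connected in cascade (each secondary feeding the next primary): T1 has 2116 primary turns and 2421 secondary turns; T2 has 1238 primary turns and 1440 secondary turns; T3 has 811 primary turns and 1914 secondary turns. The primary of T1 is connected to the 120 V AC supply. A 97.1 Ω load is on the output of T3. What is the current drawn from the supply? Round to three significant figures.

I_supply ≈ 12.2 A

After T1: V = 120.00 × 2421/2116 = 137.30 V.
After T2: V = 137.30 × 1440/1238 = 159.70 V.
After T3: V = 159.70 × 1914/811 = 376.90 V.
I_load = 376.90/97.1 = 3.8815 A, so P_out = 376.90 × 3.8815 = 1462.9 W.
All ideal ⇒ P_in = P_out, so I_supply = 1462.9/120 = 12.2 A.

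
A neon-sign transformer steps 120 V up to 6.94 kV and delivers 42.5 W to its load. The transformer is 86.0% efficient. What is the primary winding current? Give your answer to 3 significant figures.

P_in = P_out/η = 42.5/0.860 = 49.419 W.
I_p = P_in/V_p = 49.419/120 = 0.412 A.

I_p ≈ 0.412 A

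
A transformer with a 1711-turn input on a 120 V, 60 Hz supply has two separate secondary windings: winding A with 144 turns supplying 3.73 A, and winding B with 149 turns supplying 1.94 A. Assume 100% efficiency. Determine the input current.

V_A = 120 × 144/1711 = 10.099 V; V_B = 120 × 149/1711 = 10.450 V.
P_out = V_A I_A + V_B I_B = 10.099×3.73 + 10.450×1.94 = 37.671 + 20.273 = 57.944 W.
Ideal ⇒ P_in = P_out, so I_in = P_out/V_in = 57.944/120 = 0.483 A.

I_in ≈ 0.483 A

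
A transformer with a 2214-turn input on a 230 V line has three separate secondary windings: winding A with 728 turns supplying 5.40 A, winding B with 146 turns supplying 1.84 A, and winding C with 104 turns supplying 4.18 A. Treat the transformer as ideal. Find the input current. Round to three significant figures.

I_in ≈ 2.09 A

V_A = 230 × 728/2214 = 75.628 V; V_B = 230 × 146/2214 = 15.167 V; V_C = 230 × 104/2214 = 10.804 V.
P_out = V_A I_A + V_B I_B + V_C I_C = 75.628×5.40 + 15.167×1.84 + 10.804×4.18 = 408.39 + 27.907 + 45.161 = 481.46 W.
Ideal ⇒ P_in = P_out, so I_in = P_out/V_in = 481.46/230 = 2.09 A.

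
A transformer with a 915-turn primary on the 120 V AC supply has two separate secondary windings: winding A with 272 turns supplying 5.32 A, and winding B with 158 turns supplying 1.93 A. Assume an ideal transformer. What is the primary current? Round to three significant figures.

I_p ≈ 1.91 A

V_A = 120 × 272/915 = 35.672 V; V_B = 120 × 158/915 = 20.721 V.
P_out = V_A I_A + V_B I_B = 35.672×5.32 + 20.721×1.93 = 189.78 + 39.992 = 229.77 W.
Ideal ⇒ P_in = P_out, so I_p = P_out/V_p = 229.77/120 = 1.91 A.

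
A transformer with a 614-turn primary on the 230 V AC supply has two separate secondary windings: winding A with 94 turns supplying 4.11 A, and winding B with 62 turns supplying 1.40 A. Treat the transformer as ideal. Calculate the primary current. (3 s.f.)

I_p ≈ 0.771 A

V_A = 230 × 94/614 = 35.212 V; V_B = 230 × 62/614 = 23.225 V.
P_out = V_A I_A + V_B I_B = 35.212×4.11 + 23.225×1.40 = 144.72 + 32.515 = 177.23 W.
Ideal ⇒ P_in = P_out, so I_p = P_out/V_p = 177.23/230 = 0.771 A.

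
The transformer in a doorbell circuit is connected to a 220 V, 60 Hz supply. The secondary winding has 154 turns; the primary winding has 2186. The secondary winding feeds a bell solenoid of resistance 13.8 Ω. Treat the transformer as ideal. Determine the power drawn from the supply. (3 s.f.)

V_s = V_p × N_s/N_p = 220 × 154/2186 = 15.499 V.
I_s = V_s/R = 15.499/13.8 = 1.1231 A.
I_p = I_s × N_s/N_p = 1.1231 × 154/2186 = 0.079120 A.
P = V_p I_p = 220 × 0.079120 = 17.4 W.

P ≈ 17.4 W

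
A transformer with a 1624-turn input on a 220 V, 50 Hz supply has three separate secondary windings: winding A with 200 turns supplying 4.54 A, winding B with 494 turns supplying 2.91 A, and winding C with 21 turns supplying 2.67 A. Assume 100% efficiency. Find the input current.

V_A = 220 × 200/1624 = 27.094 V; V_B = 220 × 494/1624 = 66.921 V; V_C = 220 × 21/1624 = 2.8448 V.
P_out = V_A I_A + V_B I_B + V_C I_C = 27.094×4.54 + 66.921×2.91 + 2.8448×2.67 = 123.00 + 194.74 + 7.5957 = 325.34 W.
Ideal ⇒ P_in = P_out, so I_in = P_out/V_in = 325.34/220 = 1.48 A.

I_in ≈ 1.48 A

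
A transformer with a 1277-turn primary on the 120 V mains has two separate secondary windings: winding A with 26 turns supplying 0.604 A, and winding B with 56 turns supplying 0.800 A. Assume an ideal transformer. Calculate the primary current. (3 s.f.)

I_p ≈ 0.0474 A

V_A = 120 × 26/1277 = 2.4432 V; V_B = 120 × 56/1277 = 5.2623 V.
P_out = V_A I_A + V_B I_B = 2.4432×0.604 + 5.2623×0.800 = 1.4757 + 4.2099 = 5.6856 W.
Ideal ⇒ P_in = P_out, so I_p = P_out/V_p = 5.6856/120 = 0.0474 A.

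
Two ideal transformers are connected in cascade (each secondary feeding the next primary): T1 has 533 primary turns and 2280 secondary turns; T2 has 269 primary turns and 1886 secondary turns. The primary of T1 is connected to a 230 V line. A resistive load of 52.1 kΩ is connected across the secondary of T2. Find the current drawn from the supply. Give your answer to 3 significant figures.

I_supply ≈ 3.97 A

Secondary of T1: V = 230.00 × 2280/533 = 983.86 V.
Secondary of T2: V = 983.86 × 1886/269 = 6898.0 V.
I_load = 6898.0/52100 = 0.13240 A, so P_out = 6898.0 × 0.13240 = 913.30 W.
All ideal ⇒ P_in = P_out, so I_supply = 913.30/230 = 3.97 A.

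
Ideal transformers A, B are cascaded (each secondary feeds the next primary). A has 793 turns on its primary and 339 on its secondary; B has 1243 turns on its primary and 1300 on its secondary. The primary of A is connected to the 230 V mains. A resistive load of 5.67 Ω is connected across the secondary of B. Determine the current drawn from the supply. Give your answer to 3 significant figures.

After A: V = 230.00 × 339/793 = 98.323 V.
After B: V = 98.323 × 1300/1243 = 102.83 V.
I_load = 102.83/5.67 = 18.136 A, so P_out = 102.83 × 18.136 = 1865.0 W.
All ideal ⇒ P_in = P_out, so I_supply = 1865.0/230 = 8.11 A.

I_supply ≈ 8.11 A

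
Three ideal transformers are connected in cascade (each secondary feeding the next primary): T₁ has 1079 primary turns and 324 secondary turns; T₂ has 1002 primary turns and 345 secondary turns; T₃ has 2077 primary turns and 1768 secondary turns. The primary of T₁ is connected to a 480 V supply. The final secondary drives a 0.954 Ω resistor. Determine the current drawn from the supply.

After T₁: V = 480.00 × 324/1079 = 144.13 V.
After T₂: V = 144.13 × 345/1002 = 49.627 V.
After T₃: V = 49.627 × 1768/2077 = 42.244 V.
I_load = 42.244/0.954 = 44.281 A, so P_out = 42.244 × 44.281 = 1870.6 W.
All ideal ⇒ P_in = P_out, so I_supply = 1870.6/480 = 3.90 A.

I_supply ≈ 3.90 A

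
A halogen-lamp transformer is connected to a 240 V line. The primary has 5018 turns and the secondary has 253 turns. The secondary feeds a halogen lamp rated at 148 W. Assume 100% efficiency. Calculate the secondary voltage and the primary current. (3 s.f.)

V_s ≈ 12.1 V, I_p ≈ 0.617 A

V_s = V_p × N_s/N_p = 240 × 253/5018 = 12.100 V.
I_s = P/V_s = 148/12.100 = 12.231 A.
I_p = I_s × N_s/N_p = 12.231 × 253/5018 = 0.617 A.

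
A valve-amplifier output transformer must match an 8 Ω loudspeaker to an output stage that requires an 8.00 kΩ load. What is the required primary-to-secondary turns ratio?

Z_p/Z_s = (N_p/N_s)², so N_p/N_s = √(8000/8) = √1000 = 31.6.

N_p/N_s ≈ 31.6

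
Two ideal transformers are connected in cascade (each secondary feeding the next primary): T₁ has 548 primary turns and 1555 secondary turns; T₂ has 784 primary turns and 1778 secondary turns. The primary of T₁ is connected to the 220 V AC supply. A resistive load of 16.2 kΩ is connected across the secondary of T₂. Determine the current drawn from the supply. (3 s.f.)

Secondary of T₁: V = 220.00 × 1555/548 = 624.27 V.
Secondary of T₂: V = 624.27 × 1778/784 = 1415.8 V.
I_load = 1415.8/16200 = 0.087392 A, so P_out = 1415.8 × 0.087392 = 123.73 W.
All ideal ⇒ P_in = P_out, so I_supply = 123.73/220 = 0.562 A.

I_supply ≈ 0.562 A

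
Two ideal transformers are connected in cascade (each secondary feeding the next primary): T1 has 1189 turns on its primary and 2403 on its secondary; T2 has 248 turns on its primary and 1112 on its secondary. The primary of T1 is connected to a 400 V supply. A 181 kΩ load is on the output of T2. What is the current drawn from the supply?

I_supply ≈ 0.181 A

Secondary of T1: V = 400.00 × 2403/1189 = 808.41 V.
Secondary of T2: V = 808.41 × 1112/248 = 3624.8 V.
I_load = 3624.8/181000 = 0.020027 A, so P_out = 3624.8 × 0.020027 = 72.592 W.
All ideal ⇒ P_in = P_out, so I_supply = 72.592/400 = 0.181 A.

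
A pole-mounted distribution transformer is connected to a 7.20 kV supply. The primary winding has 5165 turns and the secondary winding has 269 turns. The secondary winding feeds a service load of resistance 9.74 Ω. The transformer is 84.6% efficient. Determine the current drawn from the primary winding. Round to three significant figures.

I_p ≈ 2.37 A

V_s = 7200 × 269/5165 = 374.99 V.
I_s = V_s/R = 374.99/9.74 = 38.500 A.
P_out = V_s I_s = 374.99 × 38.500 = 14437 W.
P_in = P_out/η = 14437/0.846 = 17065 W.
I_p = P_in/V_p = 17065/7200 = 2.37 A.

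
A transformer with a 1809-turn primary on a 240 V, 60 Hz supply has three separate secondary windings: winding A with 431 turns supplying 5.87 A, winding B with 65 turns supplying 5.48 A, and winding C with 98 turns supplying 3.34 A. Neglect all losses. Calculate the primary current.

I_p ≈ 1.78 A

V_A = 240 × 431/1809 = 57.181 V; V_B = 240 × 65/1809 = 8.6235 V; V_C = 240 × 98/1809 = 13.002 V.
P_out = V_A I_A + V_B I_B + V_C I_C = 57.181×5.87 + 8.6235×5.48 + 13.002×3.34 = 335.65 + 47.257 + 43.426 = 426.33 W.
Ideal ⇒ P_in = P_out, so I_p = P_out/V_p = 426.33/240 = 1.78 A.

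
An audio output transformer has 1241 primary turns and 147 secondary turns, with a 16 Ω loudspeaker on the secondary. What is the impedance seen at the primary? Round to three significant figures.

Z_p = (N_p/N_s)² × Z_s = (1241/147)² × 16 = 1140 Ω.

Z_p ≈ 1140 Ω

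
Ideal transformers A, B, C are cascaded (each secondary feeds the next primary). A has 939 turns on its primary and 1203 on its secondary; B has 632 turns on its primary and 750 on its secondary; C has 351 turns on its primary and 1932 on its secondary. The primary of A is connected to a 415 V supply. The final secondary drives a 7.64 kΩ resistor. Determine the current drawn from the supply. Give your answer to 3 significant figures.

I_supply ≈ 3.80 A

Secondary of A: V = 415.00 × 1203/939 = 531.68 V.
Secondary of B: V = 531.68 × 750/632 = 630.95 V.
Secondary of C: V = 630.95 × 1932/351 = 3472.9 V.
I_load = 3472.9/7640 = 0.45457 A, so P_out = 3472.9 × 0.45457 = 1578.7 W.
All ideal ⇒ P_in = P_out, so I_supply = 1578.7/415 = 3.80 A.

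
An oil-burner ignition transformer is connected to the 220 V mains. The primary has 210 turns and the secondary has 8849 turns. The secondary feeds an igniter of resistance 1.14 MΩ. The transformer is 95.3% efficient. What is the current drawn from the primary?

I_p ≈ 0.360 A

V_s = 220 × 8849/210 = 9270.4 V.
I_s = V_s/R = 9270.4/(1.14×10^6) = 0.0081319 A.
P_out = V_s I_s = 9270.4 × 0.0081319 = 75.386 W.
P_in = P_out/η = 75.386/0.953 = 79.104 W.
I_p = P_in/V_p = 79.104/220 = 0.360 A.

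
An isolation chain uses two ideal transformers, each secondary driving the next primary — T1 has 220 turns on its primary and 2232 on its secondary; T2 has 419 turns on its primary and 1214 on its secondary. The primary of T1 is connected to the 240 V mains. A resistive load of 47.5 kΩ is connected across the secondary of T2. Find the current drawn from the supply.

After T1: V = 240.00 × 2232/220 = 2434.9 V.
After T2: V = 2434.9 × 1214/419 = 7054.8 V.
I_load = 7054.8/47500 = 0.14852 A, so P_out = 7054.8 × 0.14852 = 1047.8 W.
All ideal ⇒ P_in = P_out, so I_supply = 1047.8/240 = 4.37 A.

I_supply ≈ 4.37 A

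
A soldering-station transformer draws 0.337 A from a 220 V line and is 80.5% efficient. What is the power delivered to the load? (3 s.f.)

P_out ≈ 59.7 W

P_in = V_p I_p = 220 × 0.337 = 74.140 W.
P_out = η P_in = 0.805 × 74.140 = 59.7 W.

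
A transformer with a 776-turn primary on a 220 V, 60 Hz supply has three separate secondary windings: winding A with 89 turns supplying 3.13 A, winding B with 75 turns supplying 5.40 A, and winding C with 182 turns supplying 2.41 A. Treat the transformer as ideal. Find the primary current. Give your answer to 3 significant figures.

V_A = 220 × 89/776 = 25.232 V; V_B = 220 × 75/776 = 21.263 V; V_C = 220 × 182/776 = 51.598 V.
P_out = V_A I_A + V_B I_B + V_C I_C = 25.232×3.13 + 21.263×5.40 + 51.598×2.41 = 78.976 + 114.82 + 124.35 = 318.15 W.
Ideal ⇒ P_in = P_out, so I_p = P_out/V_p = 318.15/220 = 1.45 A.

I_p ≈ 1.45 A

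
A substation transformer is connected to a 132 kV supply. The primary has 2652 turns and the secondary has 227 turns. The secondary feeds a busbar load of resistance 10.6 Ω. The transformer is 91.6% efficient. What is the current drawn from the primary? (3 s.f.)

V_s = 132000 × 227/2652 = 11299 V.
I_s = V_s/R = 11299/10.6 = 1065.9 A.
P_out = V_s I_s = 11299 × 1065.9 = 1.2043×10^7 W.
P_in = P_out/η = 1.2043×10^7/0.916 = 1.3148×10^7 W.
I_p = P_in/V_p = 1.3148×10^7/132000 = 99.6 A.

I_p ≈ 99.6 A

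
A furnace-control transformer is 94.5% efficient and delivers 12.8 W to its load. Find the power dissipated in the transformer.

P_loss ≈ 0.745 W

P_in = P_out/η = 12.8/0.945 = 13.5450 W.
P_loss = P_in − P_out = 13.5450 − 12.8 = 0.745 W.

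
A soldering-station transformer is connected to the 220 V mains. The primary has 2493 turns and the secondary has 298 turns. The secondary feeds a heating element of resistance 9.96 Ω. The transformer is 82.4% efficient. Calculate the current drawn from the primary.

V_s = 220 × 298/2493 = 26.298 V.
I_s = V_s/R = 26.298/9.96 = 2.6403 A.
P_out = V_s I_s = 26.298 × 2.6403 = 69.434 W.
P_in = P_out/η = 69.434/0.824 = 84.265 W.
I_p = P_in/V_p = 84.265/220 = 0.383 A.

I_p ≈ 0.383 A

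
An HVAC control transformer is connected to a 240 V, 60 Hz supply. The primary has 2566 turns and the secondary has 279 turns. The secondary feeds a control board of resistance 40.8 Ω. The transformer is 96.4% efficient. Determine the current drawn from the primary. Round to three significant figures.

V_s = 240 × 279/2566 = 26.095 V.
I_s = V_s/R = 26.095/40.8 = 0.63959 A.
P_out = V_s I_s = 26.095 × 0.63959 = 16.690 W.
P_in = P_out/η = 16.690/0.964 = 17.313 W.
I_p = P_in/V_p = 17.313/240 = 0.0721 A.

I_p ≈ 0.0721 A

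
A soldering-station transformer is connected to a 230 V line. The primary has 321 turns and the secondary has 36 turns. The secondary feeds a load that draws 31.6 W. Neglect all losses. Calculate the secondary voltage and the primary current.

V_s = V_p × N_s/N_p = 230 × 36/321 = 25.794 V.
I_s = P/V_s = 31.6/25.794 = 1.2251 A.
I_p = I_s × N_s/N_p = 1.2251 × 36/321 = 0.137 A.

V_s ≈ 25.8 V, I_p ≈ 0.137 A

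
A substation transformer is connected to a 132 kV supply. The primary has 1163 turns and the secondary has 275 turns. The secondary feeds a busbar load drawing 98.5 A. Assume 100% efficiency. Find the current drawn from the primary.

I_p ≈ 23.3 A

For an ideal transformer I_p N_p = I_s N_s, so I_p = 98.5 × 275/1163 = 23.3 A.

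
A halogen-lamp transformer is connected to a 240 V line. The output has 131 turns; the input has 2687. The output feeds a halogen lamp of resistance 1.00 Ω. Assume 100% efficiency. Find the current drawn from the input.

V_out = V_in × N_out/N_in = 240 × 131/2687 = 11.701 V.
I_out = V_out/R = 11.701/1.00 = 11.701 A.
For an ideal transformer I_in N_in = I_out N_out, so I_in = 11.701 × 131/2687 = 0.570 A.

I_in ≈ 0.570 A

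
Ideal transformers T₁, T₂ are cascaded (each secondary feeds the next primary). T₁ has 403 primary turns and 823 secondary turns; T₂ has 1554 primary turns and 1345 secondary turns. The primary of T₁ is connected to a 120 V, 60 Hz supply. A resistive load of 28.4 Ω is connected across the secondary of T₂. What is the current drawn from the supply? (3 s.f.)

I_supply ≈ 13.2 A

Secondary of T₁: V = 120.00 × 823/403 = 245.06 V.
Secondary of T₂: V = 245.06 × 1345/1554 = 212.10 V.
I_load = 212.10/28.4 = 7.4684 A, so P_out = 212.10 × 7.4684 = 1584.1 W.
All ideal ⇒ P_in = P_out, so I_supply = 1584.1/120 = 13.2 A.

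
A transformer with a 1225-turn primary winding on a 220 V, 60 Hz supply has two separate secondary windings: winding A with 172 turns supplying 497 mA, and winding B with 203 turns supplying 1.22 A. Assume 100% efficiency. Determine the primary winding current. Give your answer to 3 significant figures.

I_p ≈ 0.272 A

V_A = 220 × 172/1225 = 30.890 V; V_B = 220 × 203/1225 = 36.457 V.
P_out = V_A I_A + V_B I_B = 30.890×0.497 + 36.457×1.22 = 15.352 + 44.478 = 59.830 W.
Ideal ⇒ P_in = P_out, so I_p = P_out/V_p = 59.830/220 = 0.272 A.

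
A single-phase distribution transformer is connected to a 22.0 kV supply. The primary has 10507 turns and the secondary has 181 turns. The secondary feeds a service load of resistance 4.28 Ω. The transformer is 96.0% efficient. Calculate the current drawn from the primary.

V_s = 22000 × 181/10507 = 378.99 V.
I_s = V_s/R = 378.99/4.28 = 88.548 A.
P_out = V_s I_s = 378.99 × 88.548 = 33558 W.
P_in = P_out/η = 33558/0.960 = 34957 W.
I_p = P_in/V_p = 34957/22000 = 1.59 A.

I_p ≈ 1.59 A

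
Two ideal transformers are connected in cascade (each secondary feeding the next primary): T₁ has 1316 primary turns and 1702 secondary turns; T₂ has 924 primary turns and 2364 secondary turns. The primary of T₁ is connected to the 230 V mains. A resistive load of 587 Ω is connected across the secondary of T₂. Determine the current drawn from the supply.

After T₁: V = 230.00 × 1702/1316 = 297.46 V.
After T₂: V = 297.46 × 2364/924 = 761.04 V.
I_load = 761.04/587 = 1.2965 A, so P_out = 761.04 × 1.2965 = 986.68 W.
All ideal ⇒ P_in = P_out, so I_supply = 986.68/230 = 4.29 A.

I_supply ≈ 4.29 A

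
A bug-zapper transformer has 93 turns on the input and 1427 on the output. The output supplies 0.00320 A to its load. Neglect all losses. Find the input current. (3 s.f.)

For an ideal transformer I_in/I_out = N_out/N_in, so I_in = 0.00320 × 1427/93 = 0.0491 A.

I_in ≈ 0.0491 A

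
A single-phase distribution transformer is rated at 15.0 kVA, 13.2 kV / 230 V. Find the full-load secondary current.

I_s ≈ 65.2 A

I_s = S/V_s = 15000/230 = 65.2 A.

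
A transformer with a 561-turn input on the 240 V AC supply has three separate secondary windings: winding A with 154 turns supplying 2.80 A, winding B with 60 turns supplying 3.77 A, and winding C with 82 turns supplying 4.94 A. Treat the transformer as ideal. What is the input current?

V_A = 240 × 154/561 = 65.882 V; V_B = 240 × 60/561 = 25.668 V; V_C = 240 × 82/561 = 35.080 V.
P_out = V_A I_A + V_B I_B + V_C I_C = 65.882×2.80 + 25.668×3.77 + 35.080×4.94 = 184.47 + 96.770 + 173.30 = 454.54 W.
Ideal ⇒ P_in = P_out, so I_in = P_out/V_in = 454.54/240 = 1.89 A.

I_in ≈ 1.89 A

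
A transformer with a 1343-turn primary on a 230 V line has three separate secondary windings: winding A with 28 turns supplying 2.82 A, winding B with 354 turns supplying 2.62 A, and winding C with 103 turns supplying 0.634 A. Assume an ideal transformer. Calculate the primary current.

I_p ≈ 0.798 A

V_A = 230 × 28/1343 = 4.7952 V; V_B = 230 × 354/1343 = 60.625 V; V_C = 230 × 103/1343 = 17.640 V.
P_out = V_A I_A + V_B I_B + V_C I_C = 4.7952×2.82 + 60.625×2.62 + 17.640×0.634 = 13.523 + 158.84 + 11.184 = 183.54 W.
Ideal ⇒ P_in = P_out, so I_p = P_out/V_p = 183.54/230 = 0.798 A.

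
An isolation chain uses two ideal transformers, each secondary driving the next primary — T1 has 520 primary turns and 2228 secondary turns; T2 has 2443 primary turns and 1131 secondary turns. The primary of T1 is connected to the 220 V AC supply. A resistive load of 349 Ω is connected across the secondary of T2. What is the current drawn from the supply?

I_supply ≈ 2.48 A

Secondary of T1: V = 220.00 × 2228/520 = 942.62 V.
Secondary of T2: V = 942.62 × 1131/2443 = 436.39 V.
I_load = 436.39/349 = 1.2504 A, so P_out = 436.39 × 1.2504 = 545.66 W.
All ideal ⇒ P_in = P_out, so I_supply = 545.66/220 = 2.48 A.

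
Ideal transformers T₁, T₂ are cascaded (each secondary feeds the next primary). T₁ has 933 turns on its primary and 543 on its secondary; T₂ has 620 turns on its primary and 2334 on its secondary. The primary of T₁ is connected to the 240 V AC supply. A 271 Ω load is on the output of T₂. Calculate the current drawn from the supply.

Secondary of T₁: V = 240.00 × 543/933 = 139.68 V.
Secondary of T₂: V = 139.68 × 2334/620 = 525.82 V.
I_load = 525.82/271 = 1.9403 A, so P_out = 525.82 × 1.9403 = 1020.3 W.
All ideal ⇒ P_in = P_out, so I_supply = 1020.3/240 = 4.25 A.

I_supply ≈ 4.25 A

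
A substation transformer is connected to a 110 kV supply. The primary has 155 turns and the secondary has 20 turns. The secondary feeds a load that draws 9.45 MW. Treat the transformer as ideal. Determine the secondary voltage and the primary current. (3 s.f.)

V_s = V_p × N_s/N_p = 110000 × 20/155 = 14194 V.
I_s = P/V_s = 9.45×10^6/14194 = 665.80 A.
I_p = I_s × N_s/N_p = 665.80 × 20/155 = 85.9 A.

V_s ≈ 14200 V, I_p ≈ 85.9 A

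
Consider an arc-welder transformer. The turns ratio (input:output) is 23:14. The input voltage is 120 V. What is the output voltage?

V_out ≈ 73.0 V

V_out/V_in = N_out/N_in, so V_out = 120 × 14/23 = 73.0 V.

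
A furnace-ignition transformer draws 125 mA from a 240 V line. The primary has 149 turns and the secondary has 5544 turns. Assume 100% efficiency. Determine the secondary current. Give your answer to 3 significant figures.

I_s/I_p = N_p/N_s, so I_s = 0.125 × 149/5544 = 0.00336 A.

I_s ≈ 0.00336 A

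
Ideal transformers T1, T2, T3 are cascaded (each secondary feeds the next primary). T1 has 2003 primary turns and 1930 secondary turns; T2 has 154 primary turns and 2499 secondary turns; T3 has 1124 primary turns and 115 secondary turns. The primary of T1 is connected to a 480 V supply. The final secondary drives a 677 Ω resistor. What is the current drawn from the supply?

I_supply ≈ 1.81 A

Secondary of T1: V = 480.00 × 1930/2003 = 462.51 V.
Secondary of T2: V = 462.51 × 2499/154 = 7505.2 V.
Secondary of T3: V = 7505.2 × 115/1124 = 767.88 V.
I_load = 767.88/677 = 1.1342 A, so P_out = 767.88 × 1.1342 = 870.96 W.
All ideal ⇒ P_in = P_out, so I_supply = 870.96/480 = 1.81 A.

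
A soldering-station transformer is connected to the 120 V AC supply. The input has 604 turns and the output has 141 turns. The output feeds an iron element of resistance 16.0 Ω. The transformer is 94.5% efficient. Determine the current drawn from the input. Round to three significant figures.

I_in ≈ 0.433 A

V_out = 120 × 141/604 = 28.013 V.
I_out = V_out/R = 28.013/16.0 = 1.7508 A.
P_out = V_out I_out = 28.013 × 1.7508 = 49.046 W.
P_in = P_out/η = 49.046/0.945 = 51.901 W.
I_in = P_in/V_in = 51.901/120 = 0.433 A.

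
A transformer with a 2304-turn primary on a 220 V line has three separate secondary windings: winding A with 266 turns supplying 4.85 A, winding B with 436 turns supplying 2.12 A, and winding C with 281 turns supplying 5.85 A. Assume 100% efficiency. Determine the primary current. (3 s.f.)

V_A = 220 × 266/2304 = 25.399 V; V_B = 220 × 436/2304 = 41.632 V; V_C = 220 × 281/2304 = 26.832 V.
P_out = V_A I_A + V_B I_B + V_C I_C = 25.399×4.85 + 41.632×2.12 + 26.832×5.85 = 123.19 + 88.260 + 156.96 = 368.41 W.
Ideal ⇒ P_in = P_out, so I_p = P_out/V_p = 368.41/220 = 1.67 A.

I_p ≈ 1.67 A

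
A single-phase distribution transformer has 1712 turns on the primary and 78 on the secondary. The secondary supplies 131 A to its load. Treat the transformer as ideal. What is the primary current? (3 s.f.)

For an ideal transformer I_p/I_s = N_s/N_p, so I_p = 131 × 78/1712 = 5.97 A.

I_p ≈ 5.97 A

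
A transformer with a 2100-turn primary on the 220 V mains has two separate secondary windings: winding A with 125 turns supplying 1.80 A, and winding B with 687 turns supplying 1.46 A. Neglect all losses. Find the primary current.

V_A = 220 × 125/2100 = 13.095 V; V_B = 220 × 687/2100 = 71.971 V.
P_out = V_A I_A + V_B I_B = 13.095×1.80 + 71.971×1.46 = 23.571 + 105.08 = 128.65 W.
Ideal ⇒ P_in = P_out, so I_p = P_out/V_p = 128.65/220 = 0.585 A.

I_p ≈ 0.585 A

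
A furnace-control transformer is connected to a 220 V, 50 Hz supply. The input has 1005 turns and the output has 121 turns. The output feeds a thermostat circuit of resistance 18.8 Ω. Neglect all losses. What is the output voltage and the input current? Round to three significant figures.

V_out = V_in × N_out/N_in = 220 × 121/1005 = 26.488 V.
I_out = V_out/R = 26.488/18.8 = 1.4089 A.
I_in = I_out × N_out/N_in = 1.4089 × 121/1005 = 0.170 A.

V_out ≈ 26.5 V, I_in ≈ 0.170 A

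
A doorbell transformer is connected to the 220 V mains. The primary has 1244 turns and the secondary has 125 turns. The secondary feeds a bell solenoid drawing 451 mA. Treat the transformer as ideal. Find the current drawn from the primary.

For an ideal transformer I_p N_p = I_s N_s, so I_p = 0.451 × 125/1244 = 0.0453 A.

I_p ≈ 0.0453 A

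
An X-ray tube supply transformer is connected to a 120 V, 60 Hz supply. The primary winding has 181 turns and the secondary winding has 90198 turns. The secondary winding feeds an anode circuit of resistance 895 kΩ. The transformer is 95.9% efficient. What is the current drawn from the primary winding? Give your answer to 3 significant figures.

V_s = 120 × 90198/181 = 59800 V.
I_s = V_s/R = 59800/895000 = 0.066815 A.
P_out = V_s I_s = 59800 × 0.066815 = 3995.5 W.
P_in = P_out/η = 3995.5/0.959 = 4166.4 W.
I_p = P_in/V_p = 4166.4/120 = 34.7 A.

I_p ≈ 34.7 A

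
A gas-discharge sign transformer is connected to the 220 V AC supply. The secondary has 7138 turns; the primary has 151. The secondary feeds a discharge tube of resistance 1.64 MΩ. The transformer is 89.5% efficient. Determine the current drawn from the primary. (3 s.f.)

V_s = 220 × 7138/151 = 10400 V.
I_s = V_s/R = 10400/(1.64×10^6) = 0.0063413 A.
P_out = V_s I_s = 10400 × 0.0063413 = 65.948 W.
P_in = P_out/η = 65.948/0.895 = 73.685 W.
I_p = P_in/V_p = 73.685/220 = 0.335 A.

I_p ≈ 0.335 A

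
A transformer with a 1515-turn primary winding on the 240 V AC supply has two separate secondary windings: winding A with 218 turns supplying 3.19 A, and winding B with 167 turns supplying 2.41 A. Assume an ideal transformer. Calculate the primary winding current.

I_p ≈ 0.725 A

V_A = 240 × 218/1515 = 34.535 V; V_B = 240 × 167/1515 = 26.455 V.
P_out = V_A I_A + V_B I_B = 34.535×3.19 + 26.455×2.41 = 110.17 + 63.758 = 173.92 W.
Ideal ⇒ P_in = P_out, so I_p = P_out/V_p = 173.92/240 = 0.725 A.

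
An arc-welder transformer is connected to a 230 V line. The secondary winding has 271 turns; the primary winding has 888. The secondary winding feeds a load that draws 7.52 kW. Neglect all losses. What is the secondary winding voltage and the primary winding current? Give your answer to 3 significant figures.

V_s = V_p × N_s/N_p = 230 × 271/888 = 70.191 V.
I_s = P/V_s = 7520/70.191 = 107.14 A.
I_p = I_s × N_s/N_p = 107.14 × 271/888 = 32.7 A.

V_s ≈ 70.2 V, I_p ≈ 32.7 A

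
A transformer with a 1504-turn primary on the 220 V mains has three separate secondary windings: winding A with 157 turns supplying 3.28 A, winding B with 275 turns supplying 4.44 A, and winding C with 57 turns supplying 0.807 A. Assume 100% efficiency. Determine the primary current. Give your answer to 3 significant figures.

V_A = 220 × 157/1504 = 22.965 V; V_B = 220 × 275/1504 = 40.226 V; V_C = 220 × 57/1504 = 8.3378 V.
P_out = V_A I_A + V_B I_B + V_C I_C = 22.965×3.28 + 40.226×4.44 + 8.3378×0.807 = 75.327 + 178.60 + 6.7286 = 260.66 W.
Ideal ⇒ P_in = P_out, so I_p = P_out/V_p = 260.66/220 = 1.18 A.

I_p ≈ 1.18 A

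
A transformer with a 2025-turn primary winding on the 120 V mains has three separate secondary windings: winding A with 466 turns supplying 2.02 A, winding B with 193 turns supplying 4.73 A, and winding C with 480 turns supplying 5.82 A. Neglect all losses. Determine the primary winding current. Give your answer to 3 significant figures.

V_A = 120 × 466/2025 = 27.615 V; V_B = 120 × 193/2025 = 11.437 V; V_C = 120 × 480/2025 = 28.444 V.
P_out = V_A I_A + V_B I_B + V_C I_C = 27.615×2.02 + 11.437×4.73 + 28.444×5.82 = 55.782 + 54.097 + 165.55 = 275.43 W.
Ideal ⇒ P_in = P_out, so I_p = P_out/V_p = 275.43/120 = 2.30 A.

I_p ≈ 2.30 A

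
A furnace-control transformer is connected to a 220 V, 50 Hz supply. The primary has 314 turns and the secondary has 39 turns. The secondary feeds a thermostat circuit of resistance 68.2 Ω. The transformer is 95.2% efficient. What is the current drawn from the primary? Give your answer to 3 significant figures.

V_s = 220 × 39/314 = 27.325 V.
I_s = V_s/R = 27.325/68.2 = 0.40066 A.
P_out = V_s I_s = 27.325 × 0.40066 = 10.948 W.
P_in = P_out/η = 10.948/0.952 = 11.500 W.
I_p = P_in/V_p = 11.500/220 = 0.0523 A.

I_p ≈ 0.0523 A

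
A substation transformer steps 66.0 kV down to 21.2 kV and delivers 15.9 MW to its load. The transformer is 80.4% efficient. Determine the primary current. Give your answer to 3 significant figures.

P_in = P_out/η = 1.59×10^7/0.804 = 1.9776×10^7 W.
I_p = P_in/V_p = 1.9776×10^7/66000 = 300 A.

I_p ≈ 300 A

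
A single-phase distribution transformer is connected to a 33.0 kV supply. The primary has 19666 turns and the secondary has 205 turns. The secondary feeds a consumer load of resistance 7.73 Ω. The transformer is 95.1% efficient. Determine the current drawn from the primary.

V_s = 33000 × 205/19666 = 343.99 V.
I_s = V_s/R = 343.99/7.73 = 44.501 A.
P_out = V_s I_s = 343.99 × 44.501 = 15308 W.
P_in = P_out/η = 15308/0.951 = 16097 W.
I_p = P_in/V_p = 16097/33000 = 0.488 A.

I_p ≈ 0.488 A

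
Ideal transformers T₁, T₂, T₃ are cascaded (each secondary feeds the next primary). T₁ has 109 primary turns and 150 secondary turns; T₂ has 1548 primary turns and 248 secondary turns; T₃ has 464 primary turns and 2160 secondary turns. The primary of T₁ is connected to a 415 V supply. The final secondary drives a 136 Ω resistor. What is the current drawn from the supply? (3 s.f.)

I_supply ≈ 3.21 A

Secondary of T₁: V = 415.00 × 150/109 = 571.10 V.
Secondary of T₂: V = 571.10 × 248/1548 = 91.494 V.
Secondary of T₃: V = 91.494 × 2160/464 = 425.92 V.
I_load = 425.92/136 = 3.1318 A, so P_out = 425.92 × 3.1318 = 1333.9 W.
All ideal ⇒ P_in = P_out, so I_supply = 1333.9/415 = 3.21 A.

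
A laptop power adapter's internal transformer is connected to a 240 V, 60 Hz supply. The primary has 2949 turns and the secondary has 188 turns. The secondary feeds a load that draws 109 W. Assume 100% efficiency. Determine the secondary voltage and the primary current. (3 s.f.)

V_s = V_p × N_s/N_p = 240 × 188/2949 = 15.300 V.
I_s = P/V_s = 109/15.300 = 7.1241 A.
I_p = I_s × N_s/N_p = 7.1241 × 188/2949 = 0.454 A.

V_s ≈ 15.3 V, I_p ≈ 0.454 A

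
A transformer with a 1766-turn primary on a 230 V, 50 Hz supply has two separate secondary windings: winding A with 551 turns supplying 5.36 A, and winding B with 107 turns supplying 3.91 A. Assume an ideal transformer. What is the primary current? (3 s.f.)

I_p ≈ 1.91 A

V_A = 230 × 551/1766 = 71.761 V; V_B = 230 × 107/1766 = 13.935 V.
P_out = V_A I_A + V_B I_B = 71.761×5.36 + 13.935×3.91 = 384.64 + 54.488 = 439.13 W.
Ideal ⇒ P_in = P_out, so I_p = P_out/V_p = 439.13/230 = 1.91 A.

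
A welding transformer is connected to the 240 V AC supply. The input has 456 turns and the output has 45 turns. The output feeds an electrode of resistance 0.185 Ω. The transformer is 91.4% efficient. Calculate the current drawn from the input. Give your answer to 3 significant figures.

V_out = 240 × 45/456 = 23.684 V.
I_out = V_out/R = 23.684/0.185 = 128.02 A.
P_out = V_out I_out = 23.684 × 128.02 = 3032.1 W.
P_in = P_out/η = 3032.1/0.914 = 3317.4 W.
I_in = P_in/V_in = 3317.4/240 = 13.8 A.

I_in ≈ 13.8 A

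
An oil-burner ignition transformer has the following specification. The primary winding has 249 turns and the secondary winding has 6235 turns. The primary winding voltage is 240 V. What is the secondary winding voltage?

V_s/V_p = N_s/N_p, so V_s = 240 × 6235/249 = 6010 V.

V_s ≈ 6010 V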